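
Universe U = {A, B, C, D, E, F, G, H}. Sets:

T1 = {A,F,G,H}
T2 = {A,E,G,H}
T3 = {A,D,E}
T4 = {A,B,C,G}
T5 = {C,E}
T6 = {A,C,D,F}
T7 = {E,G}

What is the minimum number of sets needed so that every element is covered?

3

T1, T3, T4 together cover {A, B, C, D, E, F, G, H} — every element.
No 2 of the 7 sets cover everything (all 21 pairs fall short), so 3 is minimum.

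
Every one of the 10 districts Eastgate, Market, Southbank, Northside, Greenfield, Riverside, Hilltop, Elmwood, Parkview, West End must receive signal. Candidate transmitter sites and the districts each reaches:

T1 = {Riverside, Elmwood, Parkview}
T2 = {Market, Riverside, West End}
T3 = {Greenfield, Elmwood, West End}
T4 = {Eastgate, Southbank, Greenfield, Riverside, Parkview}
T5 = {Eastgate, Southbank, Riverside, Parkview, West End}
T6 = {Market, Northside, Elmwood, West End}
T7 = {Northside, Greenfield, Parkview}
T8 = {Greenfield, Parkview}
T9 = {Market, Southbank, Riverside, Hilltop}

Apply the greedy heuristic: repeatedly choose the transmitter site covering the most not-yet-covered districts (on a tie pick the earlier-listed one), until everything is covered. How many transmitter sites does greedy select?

3

Pick 1: T4 covers 5 new districts (Eastgate, Southbank, Greenfield, Riverside, Parkview).
Pick 2: T6 covers 4 new districts (Market, Northside, Elmwood, West End).
Pick 3: T9 covers 1 new districts (Hilltop).
Greedy uses 3 transmitter sites.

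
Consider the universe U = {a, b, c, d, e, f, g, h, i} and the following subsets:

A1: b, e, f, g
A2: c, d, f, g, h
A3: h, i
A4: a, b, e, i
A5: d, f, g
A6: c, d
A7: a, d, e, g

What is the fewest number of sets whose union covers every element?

A2, A4 together cover {a, b, c, d, e, f, g, h, i} — every element.
No single set contains all 9 elements, so 2 is optimal.

2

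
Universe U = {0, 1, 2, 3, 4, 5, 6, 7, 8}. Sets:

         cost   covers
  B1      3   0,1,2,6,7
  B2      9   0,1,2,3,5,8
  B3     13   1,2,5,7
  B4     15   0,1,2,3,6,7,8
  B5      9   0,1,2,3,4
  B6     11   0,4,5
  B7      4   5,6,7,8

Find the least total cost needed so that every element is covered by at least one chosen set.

B5, B7 cover every element at cost 9 + 4 = 13.
Any cover uses at least 2 sets; among all covering selections none totals below 13.

13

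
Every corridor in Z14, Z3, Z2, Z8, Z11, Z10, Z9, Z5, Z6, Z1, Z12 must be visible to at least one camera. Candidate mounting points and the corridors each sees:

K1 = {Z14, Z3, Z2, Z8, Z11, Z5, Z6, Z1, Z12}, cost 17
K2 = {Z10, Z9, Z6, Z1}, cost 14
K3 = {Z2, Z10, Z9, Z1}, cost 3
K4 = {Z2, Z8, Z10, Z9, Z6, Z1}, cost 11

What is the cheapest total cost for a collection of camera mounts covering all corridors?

20

K1, K3 cover every corridor at cost 17 + 3 = 20.
Any cover uses at least 2 camera mounts; among all covering selections none totals below 20.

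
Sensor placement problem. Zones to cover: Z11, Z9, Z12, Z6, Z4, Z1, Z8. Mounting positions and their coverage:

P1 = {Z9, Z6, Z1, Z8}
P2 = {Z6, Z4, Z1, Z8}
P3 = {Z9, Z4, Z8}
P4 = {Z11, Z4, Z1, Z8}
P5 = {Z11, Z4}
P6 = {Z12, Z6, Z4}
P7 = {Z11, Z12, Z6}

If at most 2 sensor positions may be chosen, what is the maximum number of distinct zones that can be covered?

6

Choosing P1, P4 covers {Z11, Z9, Z6, Z4, Z1, Z8} — 6 zones.
No choice of 2 sensor positions does better; here Z12 is left uncovered.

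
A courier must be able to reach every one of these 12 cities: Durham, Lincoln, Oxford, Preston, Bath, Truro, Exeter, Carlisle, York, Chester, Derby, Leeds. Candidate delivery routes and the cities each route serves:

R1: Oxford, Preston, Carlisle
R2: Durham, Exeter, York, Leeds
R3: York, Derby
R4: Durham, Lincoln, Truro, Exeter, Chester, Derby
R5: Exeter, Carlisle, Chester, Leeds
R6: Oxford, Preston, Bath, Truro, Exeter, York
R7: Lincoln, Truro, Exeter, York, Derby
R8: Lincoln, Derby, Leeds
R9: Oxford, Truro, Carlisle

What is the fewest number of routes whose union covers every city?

R4, R5, R6 together cover {Durham, Lincoln, Oxford, Preston, Bath, Truro, Exeter, Carlisle, York, Chester, Derby, Leeds} — every city.
No 2 of the 9 routes cover everything (all 36 pairs fall short), so 3 is minimum.

3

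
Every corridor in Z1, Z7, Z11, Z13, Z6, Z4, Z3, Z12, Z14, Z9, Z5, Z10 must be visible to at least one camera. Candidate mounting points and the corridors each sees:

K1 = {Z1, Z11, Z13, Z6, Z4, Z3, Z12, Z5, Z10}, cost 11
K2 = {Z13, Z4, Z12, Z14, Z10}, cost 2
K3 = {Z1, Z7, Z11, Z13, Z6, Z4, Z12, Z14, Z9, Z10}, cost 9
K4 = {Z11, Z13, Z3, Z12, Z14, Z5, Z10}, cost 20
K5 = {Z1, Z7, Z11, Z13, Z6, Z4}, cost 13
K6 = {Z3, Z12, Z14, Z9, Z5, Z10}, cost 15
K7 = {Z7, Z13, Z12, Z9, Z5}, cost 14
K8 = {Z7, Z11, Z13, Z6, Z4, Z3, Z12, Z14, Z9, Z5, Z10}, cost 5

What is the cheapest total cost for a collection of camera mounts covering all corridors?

14

K3, K8 cover every corridor at cost 9 + 5 = 14.
Any cover uses at least 2 camera mounts; among all covering selections none totals below 14.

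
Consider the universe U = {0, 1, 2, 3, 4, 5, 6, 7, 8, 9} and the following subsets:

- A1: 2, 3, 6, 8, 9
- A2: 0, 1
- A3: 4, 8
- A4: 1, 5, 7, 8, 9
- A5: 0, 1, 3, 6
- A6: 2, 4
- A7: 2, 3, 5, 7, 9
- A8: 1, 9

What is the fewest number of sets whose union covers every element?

A3, A5, A7 together cover {0, 1, 2, 3, 4, 5, 6, 7, 8, 9} — every element.
No 2 of the 8 sets cover everything (all 28 pairs fall short), so 3 is minimum.
Greedy (largest uncovered first) would take A1, A4, A2, A3 — 4 sets — but 3 suffice.

3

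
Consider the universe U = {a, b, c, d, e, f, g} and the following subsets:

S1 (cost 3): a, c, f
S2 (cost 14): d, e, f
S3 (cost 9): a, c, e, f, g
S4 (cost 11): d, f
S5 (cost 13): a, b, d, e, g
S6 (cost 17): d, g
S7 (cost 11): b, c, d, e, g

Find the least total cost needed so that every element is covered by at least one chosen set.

14

S1, S7 cover every element at cost 3 + 11 = 14.
Any cover uses at least 2 sets; among all covering selections none totals below 14.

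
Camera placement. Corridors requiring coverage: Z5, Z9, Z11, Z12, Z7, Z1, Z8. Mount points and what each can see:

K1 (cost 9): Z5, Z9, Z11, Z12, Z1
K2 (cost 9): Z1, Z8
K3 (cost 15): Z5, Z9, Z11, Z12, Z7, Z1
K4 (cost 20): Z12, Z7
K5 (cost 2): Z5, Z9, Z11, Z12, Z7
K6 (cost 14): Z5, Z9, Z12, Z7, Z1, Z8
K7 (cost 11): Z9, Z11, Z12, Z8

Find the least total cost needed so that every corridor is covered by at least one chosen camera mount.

11

K2, K5 cover every corridor at cost 9 + 2 = 11.
Any cover uses at least 2 camera mounts; among all covering selections none totals below 11.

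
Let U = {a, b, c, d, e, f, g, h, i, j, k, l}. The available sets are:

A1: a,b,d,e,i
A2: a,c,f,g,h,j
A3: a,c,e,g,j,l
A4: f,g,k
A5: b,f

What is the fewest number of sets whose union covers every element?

4

A1, A2, A3, A4 together cover {a, b, c, d, e, f, g, h, i, j, k, l} — every element.
No 3 of the 5 sets cover everything (all 10 triples fall short), so 4 is minimum.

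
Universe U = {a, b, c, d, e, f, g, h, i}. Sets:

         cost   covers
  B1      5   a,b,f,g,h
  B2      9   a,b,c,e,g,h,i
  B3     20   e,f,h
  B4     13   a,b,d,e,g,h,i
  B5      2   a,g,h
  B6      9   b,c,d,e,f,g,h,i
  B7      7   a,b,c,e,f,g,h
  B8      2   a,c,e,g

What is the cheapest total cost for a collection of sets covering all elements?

11

B5, B6 cover every element at cost 2 + 9 = 11.
Any cover uses at least 2 sets; among all covering selections none totals below 11.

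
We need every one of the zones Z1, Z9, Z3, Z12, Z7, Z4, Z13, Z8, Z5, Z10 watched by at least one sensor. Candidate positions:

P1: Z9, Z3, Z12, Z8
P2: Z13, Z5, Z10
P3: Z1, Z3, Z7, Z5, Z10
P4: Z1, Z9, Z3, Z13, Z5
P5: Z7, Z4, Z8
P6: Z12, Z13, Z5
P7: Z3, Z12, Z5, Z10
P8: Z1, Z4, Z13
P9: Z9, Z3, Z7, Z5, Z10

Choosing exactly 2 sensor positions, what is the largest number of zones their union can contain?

Choosing P1, P3 covers {Z1, Z9, Z3, Z12, Z7, Z8, Z5, Z10} — 8 zones.
No choice of 2 sensor positions does better; here Z4, Z13 are left uncovered.

8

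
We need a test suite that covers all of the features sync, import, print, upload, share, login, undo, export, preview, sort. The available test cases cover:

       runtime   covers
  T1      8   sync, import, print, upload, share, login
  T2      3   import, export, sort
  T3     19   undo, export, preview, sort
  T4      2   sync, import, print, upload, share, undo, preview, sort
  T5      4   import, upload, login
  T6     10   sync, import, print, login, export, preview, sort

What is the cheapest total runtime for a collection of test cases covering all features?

T2, T4, T5 cover every feature at runtime 3 + 2 + 4 = 9.
Any cover uses at least 2 test cases; among all covering selections none totals below 9.

9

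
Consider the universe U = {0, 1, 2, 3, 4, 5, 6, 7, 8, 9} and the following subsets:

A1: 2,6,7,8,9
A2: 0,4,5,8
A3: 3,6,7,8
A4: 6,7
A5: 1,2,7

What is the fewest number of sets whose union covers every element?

4

A1, A2, A3, A5 together cover {0, 1, 2, 3, 4, 5, 6, 7, 8, 9} — every element.
No 3 of the 5 sets cover everything (all 10 triples fall short), so 4 is minimum.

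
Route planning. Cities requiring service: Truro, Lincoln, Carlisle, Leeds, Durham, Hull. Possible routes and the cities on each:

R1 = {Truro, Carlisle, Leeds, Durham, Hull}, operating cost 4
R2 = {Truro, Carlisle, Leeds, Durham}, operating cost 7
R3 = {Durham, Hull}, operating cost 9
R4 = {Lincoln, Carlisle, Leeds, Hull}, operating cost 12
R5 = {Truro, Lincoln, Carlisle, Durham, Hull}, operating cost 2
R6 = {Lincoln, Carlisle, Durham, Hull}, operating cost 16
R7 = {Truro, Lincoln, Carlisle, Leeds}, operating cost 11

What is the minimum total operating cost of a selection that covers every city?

R1, R5 cover every city at operating cost 4 + 2 = 6.
Any cover uses at least 2 routes; among all covering selections none totals below 6.

6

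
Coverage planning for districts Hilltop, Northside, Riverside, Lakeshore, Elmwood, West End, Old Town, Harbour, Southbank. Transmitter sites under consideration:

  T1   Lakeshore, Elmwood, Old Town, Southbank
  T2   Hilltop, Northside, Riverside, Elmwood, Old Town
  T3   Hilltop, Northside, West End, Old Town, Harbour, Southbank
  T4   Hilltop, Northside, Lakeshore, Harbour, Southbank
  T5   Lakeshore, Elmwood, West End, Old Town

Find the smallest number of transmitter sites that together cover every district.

T1, T2, T3 together cover {Hilltop, Northside, Riverside, Lakeshore, Elmwood, West End, Old Town, Harbour, Southbank} — every district.
No 2 of the 5 transmitter sites cover everything (all 10 pairs fall short), so 3 is minimum.

3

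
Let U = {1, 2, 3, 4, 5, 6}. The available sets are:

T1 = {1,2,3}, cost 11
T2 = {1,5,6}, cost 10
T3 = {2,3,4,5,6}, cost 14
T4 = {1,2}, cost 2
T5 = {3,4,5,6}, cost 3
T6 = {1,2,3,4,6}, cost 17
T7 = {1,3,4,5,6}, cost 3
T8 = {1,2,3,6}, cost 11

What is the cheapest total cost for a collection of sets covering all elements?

T4, T5 cover every element at cost 2 + 3 = 5.
Any cover uses at least 2 sets; among all covering selections none totals below 5.

5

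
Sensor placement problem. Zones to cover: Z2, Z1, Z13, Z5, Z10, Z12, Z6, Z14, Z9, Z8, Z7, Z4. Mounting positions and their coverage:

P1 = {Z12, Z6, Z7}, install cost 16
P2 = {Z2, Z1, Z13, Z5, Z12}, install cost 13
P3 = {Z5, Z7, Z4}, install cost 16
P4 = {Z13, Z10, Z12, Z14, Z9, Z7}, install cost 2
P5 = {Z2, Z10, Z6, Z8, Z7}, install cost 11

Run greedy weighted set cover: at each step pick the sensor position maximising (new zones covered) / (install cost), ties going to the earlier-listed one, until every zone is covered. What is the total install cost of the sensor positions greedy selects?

42

Pick 1: P4 adds 6 new (Z13, Z10, Z12, Z14, Z9, Z7) at install cost 2 (ratio 6/2).
Pick 2: P5 adds 3 new (Z2, Z6, Z8) at install cost 11 (ratio 3/11).
Pick 3: P2 adds 2 new (Z1, Z5) at install cost 13 (ratio 2/13).
Pick 4: P3 adds 1 new (Z4) at install cost 16 (ratio 1/16).
Greedy total install cost: 2 + 11 + 13 + 16 = 42.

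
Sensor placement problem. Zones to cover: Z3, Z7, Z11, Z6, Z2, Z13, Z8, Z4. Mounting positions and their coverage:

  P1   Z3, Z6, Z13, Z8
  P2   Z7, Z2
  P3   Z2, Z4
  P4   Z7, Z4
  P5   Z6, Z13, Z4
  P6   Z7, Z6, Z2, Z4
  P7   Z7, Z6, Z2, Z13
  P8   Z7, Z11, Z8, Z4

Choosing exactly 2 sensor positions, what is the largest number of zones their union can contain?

Choosing P1, P6 covers {Z3, Z7, Z6, Z2, Z13, Z8, Z4} — 7 zones.
No choice of 2 sensor positions does better; here Z11 is left uncovered.

7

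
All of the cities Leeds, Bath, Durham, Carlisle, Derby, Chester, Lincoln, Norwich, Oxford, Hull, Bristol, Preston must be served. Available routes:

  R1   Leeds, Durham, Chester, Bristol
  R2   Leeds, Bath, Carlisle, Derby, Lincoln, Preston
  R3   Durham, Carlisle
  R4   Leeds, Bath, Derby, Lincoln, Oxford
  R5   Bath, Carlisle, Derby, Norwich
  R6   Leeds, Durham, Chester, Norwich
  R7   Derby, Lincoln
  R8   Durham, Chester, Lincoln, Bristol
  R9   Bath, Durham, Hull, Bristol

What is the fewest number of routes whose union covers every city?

R2, R4, R6, R9 together cover {Leeds, Bath, Durham, Carlisle, Derby, Chester, Lincoln, Norwich, Oxford, Hull, Bristol, Preston} — every city.
No 3 of the 9 routes cover everything (all 84 triples fall short), so 4 is minimum.
Greedy (largest uncovered first) would take R2, R1, R4, R5, R9 — 5 routes — but 4 suffice.

4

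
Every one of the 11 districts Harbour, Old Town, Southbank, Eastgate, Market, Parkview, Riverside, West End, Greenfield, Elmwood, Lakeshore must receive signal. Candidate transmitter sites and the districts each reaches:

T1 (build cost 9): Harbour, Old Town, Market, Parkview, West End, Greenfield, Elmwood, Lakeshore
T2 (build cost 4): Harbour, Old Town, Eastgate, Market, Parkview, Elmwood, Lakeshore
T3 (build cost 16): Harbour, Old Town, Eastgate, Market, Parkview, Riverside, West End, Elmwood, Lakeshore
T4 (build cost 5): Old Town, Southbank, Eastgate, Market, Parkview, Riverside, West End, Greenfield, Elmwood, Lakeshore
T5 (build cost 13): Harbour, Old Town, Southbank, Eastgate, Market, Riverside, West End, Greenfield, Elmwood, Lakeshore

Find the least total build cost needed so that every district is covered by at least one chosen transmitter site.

T2, T4 cover every district at build cost 4 + 5 = 9.
Any cover uses at least 2 transmitter sites; among all covering selections none totals below 9.

9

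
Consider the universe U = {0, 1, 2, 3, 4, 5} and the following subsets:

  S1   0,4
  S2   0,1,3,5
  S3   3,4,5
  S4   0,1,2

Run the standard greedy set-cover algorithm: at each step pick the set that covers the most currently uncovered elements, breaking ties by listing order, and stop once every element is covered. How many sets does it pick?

3

Pick 1: S2 covers 4 new elements (0, 1, 3, 5).
Pick 2: S1 covers 1 new elements (4).
Pick 3: S4 covers 1 new elements (2).
Greedy uses 3 sets. (The true minimum is 2.)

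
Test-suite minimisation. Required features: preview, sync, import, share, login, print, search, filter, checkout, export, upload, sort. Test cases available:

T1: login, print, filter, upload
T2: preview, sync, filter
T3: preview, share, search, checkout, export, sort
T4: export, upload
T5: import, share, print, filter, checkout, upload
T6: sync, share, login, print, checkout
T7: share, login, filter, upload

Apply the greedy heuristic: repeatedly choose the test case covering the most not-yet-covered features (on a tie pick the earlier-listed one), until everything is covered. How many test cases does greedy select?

4

Pick 1: T3 covers 6 new features (preview, share, search, checkout, export, sort).
Pick 2: T1 covers 4 new features (login, print, filter, upload).
Pick 3: T2 covers 1 new features (sync).
Pick 4: T5 covers 1 new features (import).
Greedy uses 4 test cases. (The true minimum is 3.)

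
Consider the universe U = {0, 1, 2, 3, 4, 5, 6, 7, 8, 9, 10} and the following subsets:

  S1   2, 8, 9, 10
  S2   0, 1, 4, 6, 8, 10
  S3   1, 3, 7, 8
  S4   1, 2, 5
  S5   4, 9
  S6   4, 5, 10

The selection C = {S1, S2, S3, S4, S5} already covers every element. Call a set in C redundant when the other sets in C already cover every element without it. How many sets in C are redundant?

Drop S1: the rest still cover every element — redundant.
Drop S2: 0, 6 uncovered — not redundant.
Drop S3: 3, 7 uncovered — not redundant.
Drop S4: 5 uncovered — not redundant.
Drop S5: the rest still cover every element — redundant.
2 redundant: S1, S5.

2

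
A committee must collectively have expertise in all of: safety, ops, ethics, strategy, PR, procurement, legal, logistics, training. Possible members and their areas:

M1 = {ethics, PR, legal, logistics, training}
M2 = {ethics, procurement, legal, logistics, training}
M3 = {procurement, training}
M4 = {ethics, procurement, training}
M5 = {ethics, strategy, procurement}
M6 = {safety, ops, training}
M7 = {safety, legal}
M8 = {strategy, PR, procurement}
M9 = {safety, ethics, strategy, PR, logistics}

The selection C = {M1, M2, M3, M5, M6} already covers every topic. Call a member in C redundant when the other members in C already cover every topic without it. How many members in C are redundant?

Drop M1: PR uncovered — not redundant.
Drop M2: the rest still cover every topic — redundant.
Drop M3: the rest still cover every topic — redundant.
Drop M5: strategy uncovered — not redundant.
Drop M6: safety, ops uncovered — not redundant.
2 redundant: M2, M3.

2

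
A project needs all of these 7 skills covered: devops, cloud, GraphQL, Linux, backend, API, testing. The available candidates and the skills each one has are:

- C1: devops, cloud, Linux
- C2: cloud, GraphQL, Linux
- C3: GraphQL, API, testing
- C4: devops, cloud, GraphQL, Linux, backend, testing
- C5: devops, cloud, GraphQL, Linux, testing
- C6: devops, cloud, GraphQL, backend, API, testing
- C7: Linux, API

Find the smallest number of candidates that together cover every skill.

2

C1, C6 together cover {devops, cloud, GraphQL, Linux, backend, API, testing} — every skill.
No single candidate contains all 7 skills, so 2 is optimal.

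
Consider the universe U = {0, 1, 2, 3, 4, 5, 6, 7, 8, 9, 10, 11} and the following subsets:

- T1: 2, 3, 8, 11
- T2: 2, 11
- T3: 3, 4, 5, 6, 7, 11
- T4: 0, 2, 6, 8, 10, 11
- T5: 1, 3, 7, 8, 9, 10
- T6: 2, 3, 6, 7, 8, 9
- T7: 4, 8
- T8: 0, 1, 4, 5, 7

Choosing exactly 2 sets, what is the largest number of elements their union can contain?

10

Choosing T3, T4 covers {0, 2, 3, 4, 5, 6, 7, 8, 10, 11} — 10 elements.
No choice of 2 sets does better; here 1, 9 are left uncovered.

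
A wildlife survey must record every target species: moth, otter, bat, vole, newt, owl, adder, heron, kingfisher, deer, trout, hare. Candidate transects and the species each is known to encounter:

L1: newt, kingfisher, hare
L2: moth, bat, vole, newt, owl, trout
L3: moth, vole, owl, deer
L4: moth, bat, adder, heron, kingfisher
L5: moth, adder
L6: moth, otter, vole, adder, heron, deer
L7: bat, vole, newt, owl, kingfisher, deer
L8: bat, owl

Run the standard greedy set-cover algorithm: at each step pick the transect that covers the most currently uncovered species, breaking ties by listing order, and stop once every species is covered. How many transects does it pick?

Pick 1: L2 covers 6 new species (moth, bat, vole, newt, owl, trout).
Pick 2: L6 covers 4 new species (otter, adder, heron, deer).
Pick 3: L1 covers 2 new species (kingfisher, hare).
Greedy uses 3 transects.

3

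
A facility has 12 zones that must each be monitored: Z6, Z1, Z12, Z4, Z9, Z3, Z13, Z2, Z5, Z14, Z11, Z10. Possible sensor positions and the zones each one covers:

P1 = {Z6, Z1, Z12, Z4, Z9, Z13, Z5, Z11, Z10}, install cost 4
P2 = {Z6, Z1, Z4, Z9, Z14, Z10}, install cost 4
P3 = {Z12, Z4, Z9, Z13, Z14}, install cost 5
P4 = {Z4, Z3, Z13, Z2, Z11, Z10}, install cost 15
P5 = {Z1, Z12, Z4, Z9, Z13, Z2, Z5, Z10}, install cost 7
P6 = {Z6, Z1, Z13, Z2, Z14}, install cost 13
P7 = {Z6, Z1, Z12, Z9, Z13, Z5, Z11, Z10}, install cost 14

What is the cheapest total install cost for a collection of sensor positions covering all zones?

P1, P2, P4 cover every zone at install cost 4 + 4 + 15 = 23.
Any cover uses at least 3 sensor positions; among all covering selections none totals below 23.
Greedy by coverage-per-install cost would pick P1, P2, P5, P4 for 30 — worse than the optimum 23.

23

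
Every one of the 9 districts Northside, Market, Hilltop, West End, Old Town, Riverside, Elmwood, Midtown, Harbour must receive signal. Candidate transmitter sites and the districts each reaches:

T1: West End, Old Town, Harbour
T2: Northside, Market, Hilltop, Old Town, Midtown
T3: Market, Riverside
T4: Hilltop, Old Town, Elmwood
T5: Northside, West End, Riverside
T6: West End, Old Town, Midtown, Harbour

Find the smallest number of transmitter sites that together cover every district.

4

T1, T2, T3, T4 together cover {Northside, Market, Hilltop, West End, Old Town, Riverside, Elmwood, Midtown, Harbour} — every district.
No 3 of the 6 transmitter sites cover everything (all 20 triples fall short), so 4 is minimum.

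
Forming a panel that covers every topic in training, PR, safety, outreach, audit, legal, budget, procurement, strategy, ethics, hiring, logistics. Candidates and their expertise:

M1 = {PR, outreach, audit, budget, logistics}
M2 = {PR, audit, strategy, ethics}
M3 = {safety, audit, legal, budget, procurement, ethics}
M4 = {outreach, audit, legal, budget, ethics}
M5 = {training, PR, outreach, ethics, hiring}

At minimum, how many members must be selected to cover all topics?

4

M1, M2, M3, M5 together cover {training, PR, safety, outreach, audit, legal, budget, procurement, strategy, ethics, hiring, logistics} — every topic.
No 3 of the 5 members cover everything (all 10 triples fall short), so 4 is minimum.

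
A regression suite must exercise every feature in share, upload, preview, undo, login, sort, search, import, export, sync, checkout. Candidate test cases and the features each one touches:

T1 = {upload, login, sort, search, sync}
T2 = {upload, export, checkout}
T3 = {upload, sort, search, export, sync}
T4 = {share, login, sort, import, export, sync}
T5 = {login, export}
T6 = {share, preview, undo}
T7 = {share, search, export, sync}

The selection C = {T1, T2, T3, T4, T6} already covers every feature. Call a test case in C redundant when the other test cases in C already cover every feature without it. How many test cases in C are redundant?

Drop T1: the rest still cover every feature — redundant.
Drop T2: checkout uncovered — not redundant.
Drop T3: the rest still cover every feature — redundant.
Drop T4: import uncovered — not redundant.
Drop T6: preview, undo uncovered — not redundant.
2 redundant: T1, T3.

2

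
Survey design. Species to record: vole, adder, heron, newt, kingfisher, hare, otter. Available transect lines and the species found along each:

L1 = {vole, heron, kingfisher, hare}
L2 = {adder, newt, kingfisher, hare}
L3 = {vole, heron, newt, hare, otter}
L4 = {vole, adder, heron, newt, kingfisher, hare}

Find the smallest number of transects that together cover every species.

L2, L3 together cover {vole, adder, heron, newt, kingfisher, hare, otter} — every species.
No single transect contains all 7 species, so 2 is optimal.

2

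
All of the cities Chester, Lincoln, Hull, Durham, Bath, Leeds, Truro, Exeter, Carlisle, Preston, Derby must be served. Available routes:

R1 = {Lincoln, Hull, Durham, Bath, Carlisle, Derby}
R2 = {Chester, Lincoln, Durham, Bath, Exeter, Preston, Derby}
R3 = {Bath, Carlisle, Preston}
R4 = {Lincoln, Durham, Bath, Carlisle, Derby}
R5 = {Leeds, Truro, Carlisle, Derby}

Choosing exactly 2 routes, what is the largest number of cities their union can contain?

Choosing R2, R5 covers {Chester, Lincoln, Durham, Bath, Leeds, Truro, Exeter, Carlisle, Preston, Derby} — 10 cities.
No choice of 2 routes does better; here Hull is left uncovered.

10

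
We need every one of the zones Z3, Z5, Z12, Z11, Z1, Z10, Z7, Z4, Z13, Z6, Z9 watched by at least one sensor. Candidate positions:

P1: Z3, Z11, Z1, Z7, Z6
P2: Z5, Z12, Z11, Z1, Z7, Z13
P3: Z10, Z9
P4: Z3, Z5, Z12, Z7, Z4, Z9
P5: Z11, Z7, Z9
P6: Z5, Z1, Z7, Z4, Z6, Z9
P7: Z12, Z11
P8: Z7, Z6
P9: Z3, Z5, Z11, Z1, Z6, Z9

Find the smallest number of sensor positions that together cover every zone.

4

P1, P2, P3, P4 together cover {Z3, Z5, Z12, Z11, Z1, Z10, Z7, Z4, Z13, Z6, Z9} — every zone.
No 3 of the 9 sensor positions cover everything (all 84 triples fall short), so 4 is minimum.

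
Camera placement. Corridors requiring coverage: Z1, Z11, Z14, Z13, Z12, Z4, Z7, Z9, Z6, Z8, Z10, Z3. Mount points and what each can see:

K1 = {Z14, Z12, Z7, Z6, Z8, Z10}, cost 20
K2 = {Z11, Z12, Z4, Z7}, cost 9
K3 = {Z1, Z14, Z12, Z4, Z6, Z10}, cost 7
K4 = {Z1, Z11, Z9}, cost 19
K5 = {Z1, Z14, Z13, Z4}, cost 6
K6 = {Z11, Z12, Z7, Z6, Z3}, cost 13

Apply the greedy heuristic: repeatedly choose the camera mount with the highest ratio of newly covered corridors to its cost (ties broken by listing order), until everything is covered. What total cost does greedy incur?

65

Pick 1: K3 adds 6 new (Z1, Z14, Z12, Z4, Z6, Z10) at cost 7 (ratio 6/7).
Pick 2: K6 adds 3 new (Z11, Z7, Z3) at cost 13 (ratio 3/13).
Pick 3: K5 adds 1 new (Z13) at cost 6 (ratio 1/6).
Pick 4: K4 adds 1 new (Z9) at cost 19 (ratio 1/19).
Pick 5: K1 adds 1 new (Z8) at cost 20 (ratio 1/20).
Greedy total cost: 7 + 13 + 6 + 19 + 20 = 65. (The true optimum is 58, so greedy overshoots here.)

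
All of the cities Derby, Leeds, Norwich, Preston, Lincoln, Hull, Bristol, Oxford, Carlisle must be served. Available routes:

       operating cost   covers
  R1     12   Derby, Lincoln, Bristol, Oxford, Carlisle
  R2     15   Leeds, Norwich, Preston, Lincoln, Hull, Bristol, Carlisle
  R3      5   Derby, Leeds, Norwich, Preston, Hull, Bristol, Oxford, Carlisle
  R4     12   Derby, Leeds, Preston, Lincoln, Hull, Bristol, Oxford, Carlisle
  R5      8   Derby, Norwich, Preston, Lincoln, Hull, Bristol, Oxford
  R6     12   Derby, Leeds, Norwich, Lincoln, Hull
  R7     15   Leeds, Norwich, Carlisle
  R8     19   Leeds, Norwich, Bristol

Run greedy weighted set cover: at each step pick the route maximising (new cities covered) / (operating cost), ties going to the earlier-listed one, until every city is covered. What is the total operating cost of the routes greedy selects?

13

Pick 1: R3 adds 8 new (Derby, Leeds, Norwich, Preston, Hull, Bristol, Oxford, Carlisle) at operating cost 5 (ratio 8/5).
Pick 2: R5 adds 1 new (Lincoln) at operating cost 8 (ratio 1/8).
Greedy total operating cost: 5 + 8 = 13.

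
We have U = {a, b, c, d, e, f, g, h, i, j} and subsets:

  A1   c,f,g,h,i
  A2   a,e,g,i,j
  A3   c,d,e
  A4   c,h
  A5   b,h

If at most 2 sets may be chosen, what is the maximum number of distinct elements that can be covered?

Choosing A1, A2 covers {a, c, e, f, g, h, i, j} — 8 elements.
No choice of 2 sets does better; here b, d are left uncovered.

8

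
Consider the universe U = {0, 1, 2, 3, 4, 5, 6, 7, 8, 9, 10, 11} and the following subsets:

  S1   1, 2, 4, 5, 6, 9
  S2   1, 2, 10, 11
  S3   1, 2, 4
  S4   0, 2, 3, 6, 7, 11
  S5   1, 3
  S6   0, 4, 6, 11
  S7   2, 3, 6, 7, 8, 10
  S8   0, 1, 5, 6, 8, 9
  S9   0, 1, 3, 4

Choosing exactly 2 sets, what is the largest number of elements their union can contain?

Choosing S1, S4 covers {0, 1, 2, 3, 4, 5, 6, 7, 9, 11} — 10 elements.
No choice of 2 sets does better; here 8, 10 are left uncovered.

10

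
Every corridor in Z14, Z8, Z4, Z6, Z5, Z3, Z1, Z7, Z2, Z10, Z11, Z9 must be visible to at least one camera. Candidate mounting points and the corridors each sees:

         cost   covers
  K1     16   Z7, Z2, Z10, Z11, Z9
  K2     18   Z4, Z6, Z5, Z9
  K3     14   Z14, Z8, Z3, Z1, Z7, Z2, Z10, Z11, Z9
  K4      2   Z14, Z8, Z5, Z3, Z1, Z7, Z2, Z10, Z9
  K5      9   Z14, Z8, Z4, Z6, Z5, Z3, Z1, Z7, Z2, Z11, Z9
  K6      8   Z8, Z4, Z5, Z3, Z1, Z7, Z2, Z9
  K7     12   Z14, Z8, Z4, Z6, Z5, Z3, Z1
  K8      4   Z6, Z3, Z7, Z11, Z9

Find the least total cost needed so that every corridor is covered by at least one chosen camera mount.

K4, K5 cover every corridor at cost 2 + 9 = 11.
Any cover uses at least 2 camera mounts; among all covering selections none totals below 11.

11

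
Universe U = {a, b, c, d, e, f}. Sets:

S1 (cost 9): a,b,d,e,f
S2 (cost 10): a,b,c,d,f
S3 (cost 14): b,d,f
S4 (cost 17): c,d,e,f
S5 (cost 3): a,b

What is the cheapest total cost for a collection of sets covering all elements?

S1, S2 cover every element at cost 9 + 10 = 19.
Any cover uses at least 2 sets; among all covering selections none totals below 19.
Greedy by coverage-per-cost would pick S5, S1, S2 for 22 — worse than the optimum 19.

19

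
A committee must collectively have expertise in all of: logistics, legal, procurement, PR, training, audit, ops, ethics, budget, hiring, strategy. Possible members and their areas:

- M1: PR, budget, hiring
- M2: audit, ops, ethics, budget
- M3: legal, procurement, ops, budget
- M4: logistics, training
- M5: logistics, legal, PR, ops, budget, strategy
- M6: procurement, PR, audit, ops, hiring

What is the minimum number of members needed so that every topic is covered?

M2, M4, M5, M6 together cover {logistics, legal, procurement, PR, training, audit, ops, ethics, budget, hiring, strategy} — every topic.
No 3 of the 6 members cover everything (all 20 triples fall short), so 4 is minimum.

4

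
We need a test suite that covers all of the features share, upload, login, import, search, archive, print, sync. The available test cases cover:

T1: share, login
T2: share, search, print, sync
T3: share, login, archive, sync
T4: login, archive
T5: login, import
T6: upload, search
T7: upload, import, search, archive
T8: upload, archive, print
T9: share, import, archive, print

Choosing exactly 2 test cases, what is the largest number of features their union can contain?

Choosing T2, T7 covers {share, upload, import, search, archive, print, sync} — 7 features.
No choice of 2 test cases does better; here login is left uncovered.

7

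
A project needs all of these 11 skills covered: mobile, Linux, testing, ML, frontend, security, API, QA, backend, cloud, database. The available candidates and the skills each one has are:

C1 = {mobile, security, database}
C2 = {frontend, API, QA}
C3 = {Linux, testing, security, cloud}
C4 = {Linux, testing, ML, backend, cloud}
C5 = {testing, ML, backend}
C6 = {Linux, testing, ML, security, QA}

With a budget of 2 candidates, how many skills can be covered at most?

Choosing C1, C4 covers {mobile, Linux, testing, ML, security, backend, cloud, database} — 8 skills.
No choice of 2 candidates does better; here frontend, API, QA are left uncovered.

8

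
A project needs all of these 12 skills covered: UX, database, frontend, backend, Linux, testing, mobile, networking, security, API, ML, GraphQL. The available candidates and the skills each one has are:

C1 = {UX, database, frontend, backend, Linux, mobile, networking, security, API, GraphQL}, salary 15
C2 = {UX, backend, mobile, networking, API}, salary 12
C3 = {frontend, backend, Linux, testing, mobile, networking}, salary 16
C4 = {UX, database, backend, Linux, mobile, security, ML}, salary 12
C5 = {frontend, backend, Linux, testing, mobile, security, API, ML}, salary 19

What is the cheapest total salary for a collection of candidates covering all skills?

C1, C5 cover every skill at salary 15 + 19 = 34.
Any cover uses at least 2 candidates; among all covering selections none totals below 34.

34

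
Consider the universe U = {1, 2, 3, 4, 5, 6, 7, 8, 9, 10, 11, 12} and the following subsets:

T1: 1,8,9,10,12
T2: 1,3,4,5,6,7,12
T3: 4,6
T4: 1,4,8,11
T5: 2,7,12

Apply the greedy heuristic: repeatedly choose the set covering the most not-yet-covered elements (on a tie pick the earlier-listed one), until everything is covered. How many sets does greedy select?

4

Pick 1: T2 covers 7 new elements (1, 3, 4, 5, 6, 7, 12).
Pick 2: T1 covers 3 new elements (8, 9, 10).
Pick 3: T4 covers 1 new elements (11).
Pick 4: T5 covers 1 new elements (2).
Greedy uses 4 sets.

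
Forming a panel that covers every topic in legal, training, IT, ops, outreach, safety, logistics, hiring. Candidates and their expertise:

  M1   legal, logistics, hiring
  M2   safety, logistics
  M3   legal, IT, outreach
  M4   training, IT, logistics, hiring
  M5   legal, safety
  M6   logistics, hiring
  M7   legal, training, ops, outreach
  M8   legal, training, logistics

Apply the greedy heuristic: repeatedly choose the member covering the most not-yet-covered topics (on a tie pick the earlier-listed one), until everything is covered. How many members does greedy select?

Pick 1: M4 covers 4 new topics (training, IT, logistics, hiring).
Pick 2: M7 covers 3 new topics (legal, ops, outreach).
Pick 3: M2 covers 1 new topics (safety).
Greedy uses 3 members.

3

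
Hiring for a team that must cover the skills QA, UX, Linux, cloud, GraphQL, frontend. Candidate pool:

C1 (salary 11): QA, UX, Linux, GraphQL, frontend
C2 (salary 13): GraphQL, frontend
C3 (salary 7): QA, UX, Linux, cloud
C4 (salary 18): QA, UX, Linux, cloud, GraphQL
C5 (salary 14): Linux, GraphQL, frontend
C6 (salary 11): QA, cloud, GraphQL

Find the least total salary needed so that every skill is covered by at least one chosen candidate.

18

C1, C3 cover every skill at salary 11 + 7 = 18.
Any cover uses at least 2 candidates; among all covering selections none totals below 18.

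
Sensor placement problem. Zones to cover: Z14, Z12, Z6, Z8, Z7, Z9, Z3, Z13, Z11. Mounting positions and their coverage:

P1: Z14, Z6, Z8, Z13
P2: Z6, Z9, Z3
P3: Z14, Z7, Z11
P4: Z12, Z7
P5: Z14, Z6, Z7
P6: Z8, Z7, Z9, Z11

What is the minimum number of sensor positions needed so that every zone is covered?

P1, P2, P3, P4 together cover {Z14, Z12, Z6, Z8, Z7, Z9, Z3, Z13, Z11} — every zone.
No 3 of the 6 sensor positions cover everything (all 20 triples fall short), so 4 is minimum.

4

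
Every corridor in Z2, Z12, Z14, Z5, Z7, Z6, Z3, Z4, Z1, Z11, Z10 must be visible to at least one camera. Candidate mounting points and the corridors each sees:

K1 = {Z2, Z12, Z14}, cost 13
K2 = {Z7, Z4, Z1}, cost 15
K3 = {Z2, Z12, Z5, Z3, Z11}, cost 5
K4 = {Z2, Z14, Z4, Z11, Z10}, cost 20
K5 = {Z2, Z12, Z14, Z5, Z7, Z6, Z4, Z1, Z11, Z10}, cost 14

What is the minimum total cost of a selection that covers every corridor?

K3, K5 cover every corridor at cost 5 + 14 = 19.
Any cover uses at least 2 camera mounts; among all covering selections none totals below 19.

19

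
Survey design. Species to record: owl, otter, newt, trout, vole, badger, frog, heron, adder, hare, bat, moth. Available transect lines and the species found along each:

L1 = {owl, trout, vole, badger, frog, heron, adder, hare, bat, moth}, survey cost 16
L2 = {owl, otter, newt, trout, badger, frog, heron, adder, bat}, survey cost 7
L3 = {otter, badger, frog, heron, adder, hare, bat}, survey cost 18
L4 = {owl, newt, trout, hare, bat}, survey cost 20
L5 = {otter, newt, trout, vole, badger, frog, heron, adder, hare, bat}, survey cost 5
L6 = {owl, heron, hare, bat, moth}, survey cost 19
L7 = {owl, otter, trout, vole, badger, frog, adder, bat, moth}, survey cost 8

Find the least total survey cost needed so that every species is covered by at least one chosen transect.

L5, L7 cover every species at survey cost 5 + 8 = 13.
Any cover uses at least 2 transects; among all covering selections none totals below 13.

13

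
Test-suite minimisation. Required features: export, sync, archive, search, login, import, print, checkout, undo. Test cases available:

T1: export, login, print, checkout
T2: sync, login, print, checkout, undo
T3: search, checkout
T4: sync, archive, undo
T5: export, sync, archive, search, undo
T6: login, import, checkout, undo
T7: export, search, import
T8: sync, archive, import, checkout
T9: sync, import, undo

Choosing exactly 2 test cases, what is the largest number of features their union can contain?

8

Choosing T1, T5 covers {export, sync, archive, search, login, print, checkout, undo} — 8 features.
No choice of 2 test cases does better; here import is left uncovered.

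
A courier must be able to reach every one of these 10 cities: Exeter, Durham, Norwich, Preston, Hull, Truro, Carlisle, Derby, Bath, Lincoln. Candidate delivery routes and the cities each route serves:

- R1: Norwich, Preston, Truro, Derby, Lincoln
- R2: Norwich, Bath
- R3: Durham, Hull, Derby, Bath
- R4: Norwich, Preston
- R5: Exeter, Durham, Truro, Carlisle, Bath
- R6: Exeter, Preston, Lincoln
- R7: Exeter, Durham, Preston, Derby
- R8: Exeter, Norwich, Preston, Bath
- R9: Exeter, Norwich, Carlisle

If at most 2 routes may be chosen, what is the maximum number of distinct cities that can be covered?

Choosing R1, R5 covers {Exeter, Durham, Norwich, Preston, Truro, Carlisle, Derby, Bath, Lincoln} — 9 cities.
No choice of 2 routes does better; here Hull is left uncovered.

9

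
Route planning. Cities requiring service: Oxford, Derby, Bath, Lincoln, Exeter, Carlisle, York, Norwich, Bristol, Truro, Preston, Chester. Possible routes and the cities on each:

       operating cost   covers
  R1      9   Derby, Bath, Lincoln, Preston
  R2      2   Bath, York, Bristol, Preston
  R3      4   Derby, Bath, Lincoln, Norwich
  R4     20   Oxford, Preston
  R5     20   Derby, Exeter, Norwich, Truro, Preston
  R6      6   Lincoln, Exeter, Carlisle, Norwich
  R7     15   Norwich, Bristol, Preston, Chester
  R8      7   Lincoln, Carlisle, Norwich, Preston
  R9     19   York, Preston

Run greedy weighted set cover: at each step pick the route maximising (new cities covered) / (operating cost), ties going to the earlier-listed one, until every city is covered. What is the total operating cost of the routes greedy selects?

67

Pick 1: R2 adds 4 new (Bath, York, Bristol, Preston) at operating cost 2 (ratio 4/2).
Pick 2: R3 adds 3 new (Derby, Lincoln, Norwich) at operating cost 4 (ratio 3/4).
Pick 3: R6 adds 2 new (Exeter, Carlisle) at operating cost 6 (ratio 2/6).
Pick 4: R7 adds 1 new (Chester) at operating cost 15 (ratio 1/15).
Pick 5: R4 adds 1 new (Oxford) at operating cost 20 (ratio 1/20).
Pick 6: R5 adds 1 new (Truro) at operating cost 20 (ratio 1/20).
Greedy total operating cost: 2 + 4 + 6 + 15 + 20 + 20 = 67. (The true optimum is 63, so greedy overshoots here.)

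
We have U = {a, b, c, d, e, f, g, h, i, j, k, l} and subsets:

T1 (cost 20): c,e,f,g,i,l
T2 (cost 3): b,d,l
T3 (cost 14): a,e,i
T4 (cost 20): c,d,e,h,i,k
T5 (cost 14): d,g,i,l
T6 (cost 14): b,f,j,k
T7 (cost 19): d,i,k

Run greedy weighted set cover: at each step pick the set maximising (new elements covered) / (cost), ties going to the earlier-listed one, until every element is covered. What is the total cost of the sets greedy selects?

71

Pick 1: T2 adds 3 new (b, d, l) at cost 3 (ratio 3/3).
Pick 2: T1 adds 5 new (c, e, f, g, i) at cost 20 (ratio 5/20).
Pick 3: T6 adds 2 new (j, k) at cost 14 (ratio 2/14).
Pick 4: T3 adds 1 new (a) at cost 14 (ratio 1/14).
Pick 5: T4 adds 1 new (h) at cost 20 (ratio 1/20).
Greedy total cost: 3 + 20 + 14 + 14 + 20 = 71. (The true optimum is 62, so greedy overshoots here.)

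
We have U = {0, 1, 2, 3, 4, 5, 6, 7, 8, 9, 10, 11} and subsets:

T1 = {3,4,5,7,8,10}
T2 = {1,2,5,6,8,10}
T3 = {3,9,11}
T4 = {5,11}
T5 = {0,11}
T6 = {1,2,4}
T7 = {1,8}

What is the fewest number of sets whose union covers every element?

4

T1, T2, T3, T5 together cover {0, 1, 2, 3, 4, 5, 6, 7, 8, 9, 10, 11} — every element.
No 3 of the 7 sets cover everything (all 35 triples fall short), so 4 is minimum.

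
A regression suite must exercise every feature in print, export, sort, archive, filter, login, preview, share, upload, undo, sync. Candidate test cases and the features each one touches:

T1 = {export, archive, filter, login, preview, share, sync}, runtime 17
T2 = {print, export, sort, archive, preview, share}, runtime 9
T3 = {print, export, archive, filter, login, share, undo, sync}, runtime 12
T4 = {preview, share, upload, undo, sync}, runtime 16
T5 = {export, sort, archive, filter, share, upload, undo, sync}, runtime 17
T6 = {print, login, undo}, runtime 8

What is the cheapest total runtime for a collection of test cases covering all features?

T2, T5, T6 cover every feature at runtime 9 + 17 + 8 = 34.
Any cover uses at least 3 test cases; among all covering selections none totals below 34.
Greedy by coverage-per-runtime would pick T2, T3, T4 for 37 — worse than the optimum 34.

34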